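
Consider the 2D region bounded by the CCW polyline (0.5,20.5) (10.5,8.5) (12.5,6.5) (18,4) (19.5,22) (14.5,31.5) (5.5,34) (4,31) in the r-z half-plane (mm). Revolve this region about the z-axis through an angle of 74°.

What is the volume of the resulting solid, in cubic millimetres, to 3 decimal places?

Volume = 5111.714 mm³

Profile (r,z), 8 vertices: (0.5,20.5) (10.5,8.5) (12.5,6.5) (18,4) (19.5,22) (14.5,31.5) (5.5,34) (4,31)
edge 0: (0.5,20.5)→(10.5,8.5)  cross = 0.5·8.5 − 10.5·20.5 = -211.0000; (r_i+r_j)·cross = 11·-211.0000 = -2321.0000
edge 1: (10.5,8.5)→(12.5,6.5)  cross = 10.5·6.5 − 12.5·8.5 = -38.0000; (r_i+r_j)·cross = 23·-38.0000 = -874.0000
edge 2: (12.5,6.5)→(18,4)  cross = 12.5·4 − 18·6.5 = -67.0000; (r_i+r_j)·cross = 30.5·-67.0000 = -2043.5000
edge 3: (18,4)→(19.5,22)  cross = 18·22 − 19.5·4 = 318.0000; (r_i+r_j)·cross = 37.5·318.0000 = 11925.0000
edge 4: (19.5,22)→(14.5,31.5)  cross = 19.5·31.5 − 14.5·22 = 295.2500; (r_i+r_j)·cross = 34·295.2500 = 10038.5000
edge 5: (14.5,31.5)→(5.5,34)  cross = 14.5·34 − 5.5·31.5 = 319.7500; (r_i+r_j)·cross = 20·319.7500 = 6395.0000
edge 6: (5.5,34)→(4,31)  cross = 5.5·31 − 4·34 = 34.5000; (r_i+r_j)·cross = 9.5·34.5000 = 327.7500
edge 7: (4,31)→(0.5,20.5)  cross = 4·20.5 − 0.5·31 = 66.5000; (r_i+r_j)·cross = 4.5·66.5000 = 299.2500
Σcross = 718.0000 → A = |Σcross|/2 = 359.0000 mm²
Σ(r_i+r_j)·cross = 23747.0000 → first moment M = |Σ|/6 = 3957.8333
R_c = M/A = 3957.8333/359.0000 = 11.0246 mm
θ = 74° = 1.291544 rad
V = θ·R_c·A = 1.291544·11.0246·359.0000 = 5111.714 mm³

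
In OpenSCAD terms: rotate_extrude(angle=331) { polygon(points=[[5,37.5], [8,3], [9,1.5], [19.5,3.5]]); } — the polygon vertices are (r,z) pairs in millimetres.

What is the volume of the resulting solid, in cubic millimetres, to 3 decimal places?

Profile (r,z), 4 vertices: (5,37.5) (8,3) (9,1.5) (19.5,3.5)
edge 0: (5,37.5)→(8,3)  cross = 5·3 − 8·37.5 = -285.0000; (r_i+r_j)·cross = 13·-285.0000 = -3705.0000
edge 1: (8,3)→(9,1.5)  cross = 8·1.5 − 9·3 = -15.0000; (r_i+r_j)·cross = 17·-15.0000 = -255.0000
edge 2: (9,1.5)→(19.5,3.5)  cross = 9·3.5 − 19.5·1.5 = 2.2500; (r_i+r_j)·cross = 28.5·2.2500 = 64.1250
edge 3: (19.5,3.5)→(5,37.5)  cross = 19.5·37.5 − 5·3.5 = 713.7500; (r_i+r_j)·cross = 24.5·713.7500 = 17486.8750
Σcross = 416.0000 → A = |Σcross|/2 = 208.0000 mm²
Σ(r_i+r_j)·cross = 13591.0000 → first moment M = |Σ|/6 = 2265.1667
R_c = M/A = 2265.1667/208.0000 = 10.8902 mm
θ = 331° = 5.777040 rad
V = θ·R_c·A = 5.777040·10.8902·208.0000 = 13085.958 mm³

Volume = 13085.958 mm³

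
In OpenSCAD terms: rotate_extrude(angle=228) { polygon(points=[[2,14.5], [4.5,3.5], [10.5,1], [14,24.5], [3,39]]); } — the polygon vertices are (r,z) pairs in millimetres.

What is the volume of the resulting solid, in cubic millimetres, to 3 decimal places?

Volume = 8593.574 mm³

Profile (r,z), 5 vertices: (2,14.5) (4.5,3.5) (10.5,1) (14,24.5) (3,39)
edge 0: (2,14.5)→(4.5,3.5)  cross = 2·3.5 − 4.5·14.5 = -58.2500; (r_i+r_j)·cross = 6.5·-58.2500 = -378.6250
edge 1: (4.5,3.5)→(10.5,1)  cross = 4.5·1 − 10.5·3.5 = -32.2500; (r_i+r_j)·cross = 15·-32.2500 = -483.7500
edge 2: (10.5,1)→(14,24.5)  cross = 10.5·24.5 − 14·1 = 243.2500; (r_i+r_j)·cross = 24.5·243.2500 = 5959.6250
edge 3: (14,24.5)→(3,39)  cross = 14·39 − 3·24.5 = 472.5000; (r_i+r_j)·cross = 17·472.5000 = 8032.5000
edge 4: (3,39)→(2,14.5)  cross = 3·14.5 − 2·39 = -34.5000; (r_i+r_j)·cross = 5·-34.5000 = -172.5000
Σcross = 590.7500 → A = |Σcross|/2 = 295.3750 mm²
Σ(r_i+r_j)·cross = 12957.2500 → first moment M = |Σ|/6 = 2159.5417
R_c = M/A = 2159.5417/295.3750 = 7.3112 mm
θ = 228° = 3.979351 rad
V = θ·R_c·A = 3.979351·7.3112·295.3750 = 8593.574 mm³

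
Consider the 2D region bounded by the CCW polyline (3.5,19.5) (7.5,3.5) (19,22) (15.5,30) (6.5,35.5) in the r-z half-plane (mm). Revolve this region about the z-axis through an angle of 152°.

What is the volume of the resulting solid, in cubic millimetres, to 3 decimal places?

Volume = 7462.277 mm³

Profile (r,z), 5 vertices: (3.5,19.5) (7.5,3.5) (19,22) (15.5,30) (6.5,35.5)
edge 0: (3.5,19.5)→(7.5,3.5)  cross = 3.5·3.5 − 7.5·19.5 = -134.0000; (r_i+r_j)·cross = 11·-134.0000 = -1474.0000
edge 1: (7.5,3.5)→(19,22)  cross = 7.5·22 − 19·3.5 = 98.5000; (r_i+r_j)·cross = 26.5·98.5000 = 2610.2500
edge 2: (19,22)→(15.5,30)  cross = 19·30 − 15.5·22 = 229.0000; (r_i+r_j)·cross = 34.5·229.0000 = 7900.5000
edge 3: (15.5,30)→(6.5,35.5)  cross = 15.5·35.5 − 6.5·30 = 355.2500; (r_i+r_j)·cross = 22·355.2500 = 7815.5000
edge 4: (6.5,35.5)→(3.5,19.5)  cross = 6.5·19.5 − 3.5·35.5 = 2.5000; (r_i+r_j)·cross = 10·2.5000 = 25.0000
Σcross = 551.2500 → A = |Σcross|/2 = 275.6250 mm²
Σ(r_i+r_j)·cross = 16877.2500 → first moment M = |Σ|/6 = 2812.8750
R_c = M/A = 2812.8750/275.6250 = 10.2054 mm
θ = 152° = 2.652900 rad
V = θ·R_c·A = 2.652900·10.2054·275.6250 = 7462.277 mm³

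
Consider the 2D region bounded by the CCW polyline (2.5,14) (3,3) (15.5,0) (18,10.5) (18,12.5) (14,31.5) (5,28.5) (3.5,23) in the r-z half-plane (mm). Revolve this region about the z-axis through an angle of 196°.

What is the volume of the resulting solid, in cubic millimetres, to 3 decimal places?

Volume = 13061.500 mm³

Profile (r,z), 8 vertices: (2.5,14) (3,3) (15.5,0) (18,10.5) (18,12.5) (14,31.5) (5,28.5) (3.5,23)
edge 0: (2.5,14)→(3,3)  cross = 2.5·3 − 3·14 = -34.5000; (r_i+r_j)·cross = 5.5·-34.5000 = -189.7500
edge 1: (3,3)→(15.5,0)  cross = 3·0 − 15.5·3 = -46.5000; (r_i+r_j)·cross = 18.5·-46.5000 = -860.2500
edge 2: (15.5,0)→(18,10.5)  cross = 15.5·10.5 − 18·0 = 162.7500; (r_i+r_j)·cross = 33.5·162.7500 = 5452.1250
edge 3: (18,10.5)→(18,12.5)  cross = 18·12.5 − 18·10.5 = 36.0000; (r_i+r_j)·cross = 36·36.0000 = 1296.0000
edge 4: (18,12.5)→(14,31.5)  cross = 18·31.5 − 14·12.5 = 392.0000; (r_i+r_j)·cross = 32·392.0000 = 12544.0000
edge 5: (14,31.5)→(5,28.5)  cross = 14·28.5 − 5·31.5 = 241.5000; (r_i+r_j)·cross = 19·241.5000 = 4588.5000
edge 6: (5,28.5)→(3.5,23)  cross = 5·23 − 3.5·28.5 = 15.2500; (r_i+r_j)·cross = 8.5·15.2500 = 129.6250
edge 7: (3.5,23)→(2.5,14)  cross = 3.5·14 − 2.5·23 = -8.5000; (r_i+r_j)·cross = 6·-8.5000 = -51.0000
Σcross = 758.0000 → A = |Σcross|/2 = 379.0000 mm²
Σ(r_i+r_j)·cross = 22909.2500 → first moment M = |Σ|/6 = 3818.2083
R_c = M/A = 3818.2083/379.0000 = 10.0744 mm
θ = 196° = 3.420845 rad
V = θ·R_c·A = 3.420845·10.0744·379.0000 = 13061.500 mm³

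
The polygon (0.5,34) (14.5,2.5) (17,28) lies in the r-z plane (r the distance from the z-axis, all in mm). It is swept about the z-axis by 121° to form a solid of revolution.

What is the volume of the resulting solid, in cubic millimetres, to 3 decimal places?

Profile (r,z), 3 vertices: (0.5,34) (14.5,2.5) (17,28)
edge 0: (0.5,34)→(14.5,2.5)  cross = 0.5·2.5 − 14.5·34 = -491.7500; (r_i+r_j)·cross = 15·-491.7500 = -7376.2500
edge 1: (14.5,2.5)→(17,28)  cross = 14.5·28 − 17·2.5 = 363.5000; (r_i+r_j)·cross = 31.5·363.5000 = 11450.2500
edge 2: (17,28)→(0.5,34)  cross = 17·34 − 0.5·28 = 564.0000; (r_i+r_j)·cross = 17.5·564.0000 = 9870.0000
Σcross = 435.7500 → A = |Σcross|/2 = 217.8750 mm²
Σ(r_i+r_j)·cross = 13944.0000 → first moment M = |Σ|/6 = 2324.0000
R_c = M/A = 2324.0000/217.8750 = 10.6667 mm
θ = 121° = 2.111848 rad
V = θ·R_c·A = 2.111848·10.6667·217.8750 = 4907.936 mm³

Volume = 4907.936 mm³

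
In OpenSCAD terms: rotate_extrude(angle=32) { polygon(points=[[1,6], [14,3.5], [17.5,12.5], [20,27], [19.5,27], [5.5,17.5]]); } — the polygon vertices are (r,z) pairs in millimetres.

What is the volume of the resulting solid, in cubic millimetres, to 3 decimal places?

Profile (r,z), 6 vertices: (1,6) (14,3.5) (17.5,12.5) (20,27) (19.5,27) (5.5,17.5)
edge 0: (1,6)→(14,3.5)  cross = 1·3.5 − 14·6 = -80.5000; (r_i+r_j)·cross = 15·-80.5000 = -1207.5000
edge 1: (14,3.5)→(17.5,12.5)  cross = 14·12.5 − 17.5·3.5 = 113.7500; (r_i+r_j)·cross = 31.5·113.7500 = 3583.1250
edge 2: (17.5,12.5)→(20,27)  cross = 17.5·27 − 20·12.5 = 222.5000; (r_i+r_j)·cross = 37.5·222.5000 = 8343.7500
edge 3: (20,27)→(19.5,27)  cross = 20·27 − 19.5·27 = 13.5000; (r_i+r_j)·cross = 39.5·13.5000 = 533.2500
edge 4: (19.5,27)→(5.5,17.5)  cross = 19.5·17.5 − 5.5·27 = 192.7500; (r_i+r_j)·cross = 25·192.7500 = 4818.7500
edge 5: (5.5,17.5)→(1,6)  cross = 5.5·6 − 1·17.5 = 15.5000; (r_i+r_j)·cross = 6.5·15.5000 = 100.7500
Σcross = 477.5000 → A = |Σcross|/2 = 238.7500 mm²
Σ(r_i+r_j)·cross = 16172.1250 → first moment M = |Σ|/6 = 2695.3542
R_c = M/A = 2695.3542/238.7500 = 11.2894 mm
θ = 32° = 0.558505 rad
V = θ·R_c·A = 0.558505·11.2894·238.7500 = 1505.370 mm³

Volume = 1505.370 mm³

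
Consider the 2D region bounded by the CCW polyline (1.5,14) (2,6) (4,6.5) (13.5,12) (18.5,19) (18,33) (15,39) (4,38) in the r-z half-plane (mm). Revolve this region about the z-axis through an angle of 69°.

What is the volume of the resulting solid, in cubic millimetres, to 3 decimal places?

Profile (r,z), 8 vertices: (1.5,14) (2,6) (4,6.5) (13.5,12) (18.5,19) (18,33) (15,39) (4,38)
edge 0: (1.5,14)→(2,6)  cross = 1.5·6 − 2·14 = -19.0000; (r_i+r_j)·cross = 3.5·-19.0000 = -66.5000
edge 1: (2,6)→(4,6.5)  cross = 2·6.5 − 4·6 = -11.0000; (r_i+r_j)·cross = 6·-11.0000 = -66.0000
edge 2: (4,6.5)→(13.5,12)  cross = 4·12 − 13.5·6.5 = -39.7500; (r_i+r_j)·cross = 17.5·-39.7500 = -695.6250
edge 3: (13.5,12)→(18.5,19)  cross = 13.5·19 − 18.5·12 = 34.5000; (r_i+r_j)·cross = 32·34.5000 = 1104.0000
edge 4: (18.5,19)→(18,33)  cross = 18.5·33 − 18·19 = 268.5000; (r_i+r_j)·cross = 36.5·268.5000 = 9800.2500
edge 5: (18,33)→(15,39)  cross = 18·39 − 15·33 = 207.0000; (r_i+r_j)·cross = 33·207.0000 = 6831.0000
edge 6: (15,39)→(4,38)  cross = 15·38 − 4·39 = 414.0000; (r_i+r_j)·cross = 19·414.0000 = 7866.0000
edge 7: (4,38)→(1.5,14)  cross = 4·14 − 1.5·38 = -1.0000; (r_i+r_j)·cross = 5.5·-1.0000 = -5.5000
Σcross = 853.2500 → A = |Σcross|/2 = 426.6250 mm²
Σ(r_i+r_j)·cross = 24767.6250 → first moment M = |Σ|/6 = 4127.9375
R_c = M/A = 4127.9375/426.6250 = 9.6758 mm
θ = 69° = 1.204277 rad
V = θ·R_c·A = 1.204277·9.6758·426.6250 = 4971.181 mm³

Volume = 4971.181 mm³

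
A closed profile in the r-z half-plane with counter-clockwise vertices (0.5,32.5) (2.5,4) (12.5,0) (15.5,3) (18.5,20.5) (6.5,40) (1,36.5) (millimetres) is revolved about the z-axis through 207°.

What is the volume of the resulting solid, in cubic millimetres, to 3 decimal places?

Volume = 15443.801 mm³

Profile (r,z), 7 vertices: (0.5,32.5) (2.5,4) (12.5,0) (15.5,3) (18.5,20.5) (6.5,40) (1,36.5)
edge 0: (0.5,32.5)→(2.5,4)  cross = 0.5·4 − 2.5·32.5 = -79.2500; (r_i+r_j)·cross = 3·-79.2500 = -237.7500
edge 1: (2.5,4)→(12.5,0)  cross = 2.5·0 − 12.5·4 = -50.0000; (r_i+r_j)·cross = 15·-50.0000 = -750.0000
edge 2: (12.5,0)→(15.5,3)  cross = 12.5·3 − 15.5·0 = 37.5000; (r_i+r_j)·cross = 28·37.5000 = 1050.0000
edge 3: (15.5,3)→(18.5,20.5)  cross = 15.5·20.5 − 18.5·3 = 262.2500; (r_i+r_j)·cross = 34·262.2500 = 8916.5000
edge 4: (18.5,20.5)→(6.5,40)  cross = 18.5·40 − 6.5·20.5 = 606.7500; (r_i+r_j)·cross = 25·606.7500 = 15168.7500
edge 5: (6.5,40)→(1,36.5)  cross = 6.5·36.5 − 1·40 = 197.2500; (r_i+r_j)·cross = 7.5·197.2500 = 1479.3750
edge 6: (1,36.5)→(0.5,32.5)  cross = 1·32.5 − 0.5·36.5 = 14.2500; (r_i+r_j)·cross = 1.5·14.2500 = 21.3750
Σcross = 988.7500 → A = |Σcross|/2 = 494.3750 mm²
Σ(r_i+r_j)·cross = 25648.2500 → first moment M = |Σ|/6 = 4274.7083
R_c = M/A = 4274.7083/494.3750 = 8.6467 mm
θ = 207° = 3.612832 rad
V = θ·R_c·A = 3.612832·8.6467·494.3750 = 15443.801 mm³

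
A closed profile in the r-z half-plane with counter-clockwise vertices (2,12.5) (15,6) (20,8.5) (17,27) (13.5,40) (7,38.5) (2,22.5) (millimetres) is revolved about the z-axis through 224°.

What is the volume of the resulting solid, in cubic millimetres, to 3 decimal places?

Volume = 17654.576 mm³

Profile (r,z), 7 vertices: (2,12.5) (15,6) (20,8.5) (17,27) (13.5,40) (7,38.5) (2,22.5)
edge 0: (2,12.5)→(15,6)  cross = 2·6 − 15·12.5 = -175.5000; (r_i+r_j)·cross = 17·-175.5000 = -2983.5000
edge 1: (15,6)→(20,8.5)  cross = 15·8.5 − 20·6 = 7.5000; (r_i+r_j)·cross = 35·7.5000 = 262.5000
edge 2: (20,8.5)→(17,27)  cross = 20·27 − 17·8.5 = 395.5000; (r_i+r_j)·cross = 37·395.5000 = 14633.5000
edge 3: (17,27)→(13.5,40)  cross = 17·40 − 13.5·27 = 315.5000; (r_i+r_j)·cross = 30.5·315.5000 = 9622.7500
edge 4: (13.5,40)→(7,38.5)  cross = 13.5·38.5 − 7·40 = 239.7500; (r_i+r_j)·cross = 20.5·239.7500 = 4914.8750
edge 5: (7,38.5)→(2,22.5)  cross = 7·22.5 − 2·38.5 = 80.5000; (r_i+r_j)·cross = 9·80.5000 = 724.5000
edge 6: (2,22.5)→(2,12.5)  cross = 2·12.5 − 2·22.5 = -20.0000; (r_i+r_j)·cross = 4·-20.0000 = -80.0000
Σcross = 843.2500 → A = |Σcross|/2 = 421.6250 mm²
Σ(r_i+r_j)·cross = 27094.6250 → first moment M = |Σ|/6 = 4515.7708
R_c = M/A = 4515.7708/421.6250 = 10.7104 mm
θ = 224° = 3.909538 rad
V = θ·R_c·A = 3.909538·10.7104·421.6250 = 17654.576 mm³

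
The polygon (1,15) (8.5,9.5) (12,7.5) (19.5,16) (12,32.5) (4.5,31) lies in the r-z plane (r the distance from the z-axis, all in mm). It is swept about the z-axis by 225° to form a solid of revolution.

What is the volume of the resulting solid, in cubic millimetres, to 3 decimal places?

Profile (r,z), 6 vertices: (1,15) (8.5,9.5) (12,7.5) (19.5,16) (12,32.5) (4.5,31)
edge 0: (1,15)→(8.5,9.5)  cross = 1·9.5 − 8.5·15 = -118.0000; (r_i+r_j)·cross = 9.5·-118.0000 = -1121.0000
edge 1: (8.5,9.5)→(12,7.5)  cross = 8.5·7.5 − 12·9.5 = -50.2500; (r_i+r_j)·cross = 20.5·-50.2500 = -1030.1250
edge 2: (12,7.5)→(19.5,16)  cross = 12·16 − 19.5·7.5 = 45.7500; (r_i+r_j)·cross = 31.5·45.7500 = 1441.1250
edge 3: (19.5,16)→(12,32.5)  cross = 19.5·32.5 − 12·16 = 441.7500; (r_i+r_j)·cross = 31.5·441.7500 = 13915.1250
edge 4: (12,32.5)→(4.5,31)  cross = 12·31 − 4.5·32.5 = 225.7500; (r_i+r_j)·cross = 16.5·225.7500 = 3724.8750
edge 5: (4.5,31)→(1,15)  cross = 4.5·15 − 1·31 = 36.5000; (r_i+r_j)·cross = 5.5·36.5000 = 200.7500
Σcross = 581.5000 → A = |Σcross|/2 = 290.7500 mm²
Σ(r_i+r_j)·cross = 17130.7500 → first moment M = |Σ|/6 = 2855.1250
R_c = M/A = 2855.1250/290.7500 = 9.8199 mm
θ = 225° = 3.926991 rad
V = θ·R_c·A = 3.926991·9.8199·290.7500 = 11212.050 mm³

Volume = 11212.050 mm³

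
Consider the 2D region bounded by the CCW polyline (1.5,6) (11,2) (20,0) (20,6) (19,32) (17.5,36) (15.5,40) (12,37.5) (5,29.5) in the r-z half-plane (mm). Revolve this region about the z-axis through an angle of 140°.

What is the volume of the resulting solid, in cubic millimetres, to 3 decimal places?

Volume = 15483.703 mm³

Profile (r,z), 9 vertices: (1.5,6) (11,2) (20,0) (20,6) (19,32) (17.5,36) (15.5,40) (12,37.5) (5,29.5)
edge 0: (1.5,6)→(11,2)  cross = 1.5·2 − 11·6 = -63.0000; (r_i+r_j)·cross = 12.5·-63.0000 = -787.5000
edge 1: (11,2)→(20,0)  cross = 11·0 − 20·2 = -40.0000; (r_i+r_j)·cross = 31·-40.0000 = -1240.0000
edge 2: (20,0)→(20,6)  cross = 20·6 − 20·0 = 120.0000; (r_i+r_j)·cross = 40·120.0000 = 4800.0000
edge 3: (20,6)→(19,32)  cross = 20·32 − 19·6 = 526.0000; (r_i+r_j)·cross = 39·526.0000 = 20514.0000
edge 4: (19,32)→(17.5,36)  cross = 19·36 − 17.5·32 = 124.0000; (r_i+r_j)·cross = 36.5·124.0000 = 4526.0000
edge 5: (17.5,36)→(15.5,40)  cross = 17.5·40 − 15.5·36 = 142.0000; (r_i+r_j)·cross = 33·142.0000 = 4686.0000
edge 6: (15.5,40)→(12,37.5)  cross = 15.5·37.5 − 12·40 = 101.2500; (r_i+r_j)·cross = 27.5·101.2500 = 2784.3750
edge 7: (12,37.5)→(5,29.5)  cross = 12·29.5 − 5·37.5 = 166.5000; (r_i+r_j)·cross = 17·166.5000 = 2830.5000
edge 8: (5,29.5)→(1.5,6)  cross = 5·6 − 1.5·29.5 = -14.2500; (r_i+r_j)·cross = 6.5·-14.2500 = -92.6250
Σcross = 1062.5000 → A = |Σcross|/2 = 531.2500 mm²
Σ(r_i+r_j)·cross = 38020.7500 → first moment M = |Σ|/6 = 6336.7917
R_c = M/A = 6336.7917/531.2500 = 11.9281 mm
θ = 140° = 2.443461 rad
V = θ·R_c·A = 2.443461·11.9281·531.2500 = 15483.703 mm³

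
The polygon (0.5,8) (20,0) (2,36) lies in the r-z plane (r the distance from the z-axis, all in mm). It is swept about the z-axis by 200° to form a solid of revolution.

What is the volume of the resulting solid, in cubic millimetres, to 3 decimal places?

Volume = 7304.203 mm³

Profile (r,z), 3 vertices: (0.5,8) (20,0) (2,36)
edge 0: (0.5,8)→(20,0)  cross = 0.5·0 − 20·8 = -160.0000; (r_i+r_j)·cross = 20.5·-160.0000 = -3280.0000
edge 1: (20,0)→(2,36)  cross = 20·36 − 2·0 = 720.0000; (r_i+r_j)·cross = 22·720.0000 = 15840.0000
edge 2: (2,36)→(0.5,8)  cross = 2·8 − 0.5·36 = -2.0000; (r_i+r_j)·cross = 2.5·-2.0000 = -5.0000
Σcross = 558.0000 → A = |Σcross|/2 = 279.0000 mm²
Σ(r_i+r_j)·cross = 12555.0000 → first moment M = |Σ|/6 = 2092.5000
R_c = M/A = 2092.5000/279.0000 = 7.5000 mm
θ = 200° = 3.490659 rad
V = θ·R_c·A = 3.490659·7.5000·279.0000 = 7304.203 mm³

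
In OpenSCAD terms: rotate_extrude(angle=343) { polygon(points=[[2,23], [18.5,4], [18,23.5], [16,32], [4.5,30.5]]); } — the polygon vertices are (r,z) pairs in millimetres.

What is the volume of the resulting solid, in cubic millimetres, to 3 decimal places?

Profile (r,z), 5 vertices: (2,23) (18.5,4) (18,23.5) (16,32) (4.5,30.5)
edge 0: (2,23)→(18.5,4)  cross = 2·4 − 18.5·23 = -417.5000; (r_i+r_j)·cross = 20.5·-417.5000 = -8558.7500
edge 1: (18.5,4)→(18,23.5)  cross = 18.5·23.5 − 18·4 = 362.7500; (r_i+r_j)·cross = 36.5·362.7500 = 13240.3750
edge 2: (18,23.5)→(16,32)  cross = 18·32 − 16·23.5 = 200.0000; (r_i+r_j)·cross = 34·200.0000 = 6800.0000
edge 3: (16,32)→(4.5,30.5)  cross = 16·30.5 − 4.5·32 = 344.0000; (r_i+r_j)·cross = 20.5·344.0000 = 7052.0000
edge 4: (4.5,30.5)→(2,23)  cross = 4.5·23 − 2·30.5 = 42.5000; (r_i+r_j)·cross = 6.5·42.5000 = 276.2500
Σcross = 531.7500 → A = |Σcross|/2 = 265.8750 mm²
Σ(r_i+r_j)·cross = 18809.8750 → first moment M = |Σ|/6 = 3134.9792
R_c = M/A = 3134.9792/265.8750 = 11.7912 mm
θ = 343° = 5.986479 rad
V = θ·R_c·A = 5.986479·11.7912·265.8750 = 18767.488 mm³

Volume = 18767.488 mm³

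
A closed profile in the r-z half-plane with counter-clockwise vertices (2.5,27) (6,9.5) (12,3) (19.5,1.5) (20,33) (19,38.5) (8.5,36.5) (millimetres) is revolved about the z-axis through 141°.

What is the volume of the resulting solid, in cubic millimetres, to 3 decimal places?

Profile (r,z), 7 vertices: (2.5,27) (6,9.5) (12,3) (19.5,1.5) (20,33) (19,38.5) (8.5,36.5)
edge 0: (2.5,27)→(6,9.5)  cross = 2.5·9.5 − 6·27 = -138.2500; (r_i+r_j)·cross = 8.5·-138.2500 = -1175.1250
edge 1: (6,9.5)→(12,3)  cross = 6·3 − 12·9.5 = -96.0000; (r_i+r_j)·cross = 18·-96.0000 = -1728.0000
edge 2: (12,3)→(19.5,1.5)  cross = 12·1.5 − 19.5·3 = -40.5000; (r_i+r_j)·cross = 31.5·-40.5000 = -1275.7500
edge 3: (19.5,1.5)→(20,33)  cross = 19.5·33 − 20·1.5 = 613.5000; (r_i+r_j)·cross = 39.5·613.5000 = 24233.2500
edge 4: (20,33)→(19,38.5)  cross = 20·38.5 − 19·33 = 143.0000; (r_i+r_j)·cross = 39·143.0000 = 5577.0000
edge 5: (19,38.5)→(8.5,36.5)  cross = 19·36.5 − 8.5·38.5 = 366.2500; (r_i+r_j)·cross = 27.5·366.2500 = 10071.8750
edge 6: (8.5,36.5)→(2.5,27)  cross = 8.5·27 − 2.5·36.5 = 138.2500; (r_i+r_j)·cross = 11·138.2500 = 1520.7500
Σcross = 986.2500 → A = |Σcross|/2 = 493.1250 mm²
Σ(r_i+r_j)·cross = 37224.0000 → first moment M = |Σ|/6 = 6204.0000
R_c = M/A = 6204.0000/493.1250 = 12.5810 mm
θ = 141° = 2.460914 rad
V = θ·R_c·A = 2.460914·12.5810·493.1250 = 15267.512 mm³

Volume = 15267.512 mm³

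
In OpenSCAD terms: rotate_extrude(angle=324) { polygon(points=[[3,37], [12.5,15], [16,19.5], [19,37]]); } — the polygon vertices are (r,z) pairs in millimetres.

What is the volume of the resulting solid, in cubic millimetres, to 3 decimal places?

Volume = 13583.108 mm³

Profile (r,z), 4 vertices: (3,37) (12.5,15) (16,19.5) (19,37)
edge 0: (3,37)→(12.5,15)  cross = 3·15 − 12.5·37 = -417.5000; (r_i+r_j)·cross = 15.5·-417.5000 = -6471.2500
edge 1: (12.5,15)→(16,19.5)  cross = 12.5·19.5 − 16·15 = 3.7500; (r_i+r_j)·cross = 28.5·3.7500 = 106.8750
edge 2: (16,19.5)→(19,37)  cross = 16·37 − 19·19.5 = 221.5000; (r_i+r_j)·cross = 35·221.5000 = 7752.5000
edge 3: (19,37)→(3,37)  cross = 19·37 − 3·37 = 592.0000; (r_i+r_j)·cross = 22·592.0000 = 13024.0000
Σcross = 399.7500 → A = |Σcross|/2 = 199.8750 mm²
Σ(r_i+r_j)·cross = 14412.1250 → first moment M = |Σ|/6 = 2402.0208
R_c = M/A = 2402.0208/199.8750 = 12.0176 mm
θ = 324° = 5.654867 rad
V = θ·R_c·A = 5.654867·12.0176·199.8750 = 13583.108 mm³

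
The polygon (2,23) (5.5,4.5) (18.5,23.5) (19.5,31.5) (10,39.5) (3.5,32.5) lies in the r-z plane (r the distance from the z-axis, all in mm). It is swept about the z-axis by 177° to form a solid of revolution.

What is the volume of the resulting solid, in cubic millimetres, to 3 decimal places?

Volume = 10807.166 mm³

Profile (r,z), 6 vertices: (2,23) (5.5,4.5) (18.5,23.5) (19.5,31.5) (10,39.5) (3.5,32.5)
edge 0: (2,23)→(5.5,4.5)  cross = 2·4.5 − 5.5·23 = -117.5000; (r_i+r_j)·cross = 7.5·-117.5000 = -881.2500
edge 1: (5.5,4.5)→(18.5,23.5)  cross = 5.5·23.5 − 18.5·4.5 = 46.0000; (r_i+r_j)·cross = 24·46.0000 = 1104.0000
edge 2: (18.5,23.5)→(19.5,31.5)  cross = 18.5·31.5 − 19.5·23.5 = 124.5000; (r_i+r_j)·cross = 38·124.5000 = 4731.0000
edge 3: (19.5,31.5)→(10,39.5)  cross = 19.5·39.5 − 10·31.5 = 455.2500; (r_i+r_j)·cross = 29.5·455.2500 = 13429.8750
edge 4: (10,39.5)→(3.5,32.5)  cross = 10·32.5 − 3.5·39.5 = 186.7500; (r_i+r_j)·cross = 13.5·186.7500 = 2521.1250
edge 5: (3.5,32.5)→(2,23)  cross = 3.5·23 − 2·32.5 = 15.5000; (r_i+r_j)·cross = 5.5·15.5000 = 85.2500
Σcross = 710.5000 → A = |Σcross|/2 = 355.2500 mm²
Σ(r_i+r_j)·cross = 20990.0000 → first moment M = |Σ|/6 = 3498.3333
R_c = M/A = 3498.3333/355.2500 = 9.8475 mm
θ = 177° = 3.089233 rad
V = θ·R_c·A = 3.089233·9.8475·355.2500 = 10807.166 mm³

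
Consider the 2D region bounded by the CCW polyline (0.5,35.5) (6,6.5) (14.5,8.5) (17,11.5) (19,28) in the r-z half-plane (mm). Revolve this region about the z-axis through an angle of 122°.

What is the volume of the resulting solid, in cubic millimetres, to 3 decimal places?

Profile (r,z), 5 vertices: (0.5,35.5) (6,6.5) (14.5,8.5) (17,11.5) (19,28)
edge 0: (0.5,35.5)→(6,6.5)  cross = 0.5·6.5 − 6·35.5 = -209.7500; (r_i+r_j)·cross = 6.5·-209.7500 = -1363.3750
edge 1: (6,6.5)→(14.5,8.5)  cross = 6·8.5 − 14.5·6.5 = -43.2500; (r_i+r_j)·cross = 20.5·-43.2500 = -886.6250
edge 2: (14.5,8.5)→(17,11.5)  cross = 14.5·11.5 − 17·8.5 = 22.2500; (r_i+r_j)·cross = 31.5·22.2500 = 700.8750
edge 3: (17,11.5)→(19,28)  cross = 17·28 − 19·11.5 = 257.5000; (r_i+r_j)·cross = 36·257.5000 = 9270.0000
edge 4: (19,28)→(0.5,35.5)  cross = 19·35.5 − 0.5·28 = 660.5000; (r_i+r_j)·cross = 19.5·660.5000 = 12879.7500
Σcross = 687.2500 → A = |Σcross|/2 = 343.6250 mm²
Σ(r_i+r_j)·cross = 20600.6250 → first moment M = |Σ|/6 = 3433.4375
R_c = M/A = 3433.4375/343.6250 = 9.9918 mm
θ = 122° = 2.129302 rad
V = θ·R_c·A = 2.129302·9.9918·343.6250 = 7310.824 mm³

Volume = 7310.824 mm³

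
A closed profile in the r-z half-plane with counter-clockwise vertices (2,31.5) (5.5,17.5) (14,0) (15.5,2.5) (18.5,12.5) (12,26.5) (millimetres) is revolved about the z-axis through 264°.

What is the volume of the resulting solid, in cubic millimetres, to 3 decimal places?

Profile (r,z), 6 vertices: (2,31.5) (5.5,17.5) (14,0) (15.5,2.5) (18.5,12.5) (12,26.5)
edge 0: (2,31.5)→(5.5,17.5)  cross = 2·17.5 − 5.5·31.5 = -138.2500; (r_i+r_j)·cross = 7.5·-138.2500 = -1036.8750
edge 1: (5.5,17.5)→(14,0)  cross = 5.5·0 − 14·17.5 = -245.0000; (r_i+r_j)·cross = 19.5·-245.0000 = -4777.5000
edge 2: (14,0)→(15.5,2.5)  cross = 14·2.5 − 15.5·0 = 35.0000; (r_i+r_j)·cross = 29.5·35.0000 = 1032.5000
edge 3: (15.5,2.5)→(18.5,12.5)  cross = 15.5·12.5 − 18.5·2.5 = 147.5000; (r_i+r_j)·cross = 34·147.5000 = 5015.0000
edge 4: (18.5,12.5)→(12,26.5)  cross = 18.5·26.5 − 12·12.5 = 340.2500; (r_i+r_j)·cross = 30.5·340.2500 = 10377.6250
edge 5: (12,26.5)→(2,31.5)  cross = 12·31.5 − 2·26.5 = 325.0000; (r_i+r_j)·cross = 14·325.0000 = 4550.0000
Σcross = 464.5000 → A = |Σcross|/2 = 232.2500 mm²
Σ(r_i+r_j)·cross = 15160.7500 → first moment M = |Σ|/6 = 2526.7917
R_c = M/A = 2526.7917/232.2500 = 10.8796 mm
θ = 264° = 4.607669 rad
V = θ·R_c·A = 4.607669·10.8796·232.2500 = 11642.620 mm³

Volume = 11642.620 mm³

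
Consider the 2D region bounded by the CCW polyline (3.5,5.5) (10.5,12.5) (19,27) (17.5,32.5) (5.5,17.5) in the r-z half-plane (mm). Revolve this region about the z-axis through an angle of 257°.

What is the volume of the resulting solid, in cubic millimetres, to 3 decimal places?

Volume = 6808.236 mm³

Profile (r,z), 5 vertices: (3.5,5.5) (10.5,12.5) (19,27) (17.5,32.5) (5.5,17.5)
edge 0: (3.5,5.5)→(10.5,12.5)  cross = 3.5·12.5 − 10.5·5.5 = -14.0000; (r_i+r_j)·cross = 14·-14.0000 = -196.0000
edge 1: (10.5,12.5)→(19,27)  cross = 10.5·27 − 19·12.5 = 46.0000; (r_i+r_j)·cross = 29.5·46.0000 = 1357.0000
edge 2: (19,27)→(17.5,32.5)  cross = 19·32.5 − 17.5·27 = 145.0000; (r_i+r_j)·cross = 36.5·145.0000 = 5292.5000
edge 3: (17.5,32.5)→(5.5,17.5)  cross = 17.5·17.5 − 5.5·32.5 = 127.5000; (r_i+r_j)·cross = 23·127.5000 = 2932.5000
edge 4: (5.5,17.5)→(3.5,5.5)  cross = 5.5·5.5 − 3.5·17.5 = -31.0000; (r_i+r_j)·cross = 9·-31.0000 = -279.0000
Σcross = 273.5000 → A = |Σcross|/2 = 136.7500 mm²
Σ(r_i+r_j)·cross = 9107.0000 → first moment M = |Σ|/6 = 1517.8333
R_c = M/A = 1517.8333/136.7500 = 11.0993 mm
θ = 257° = 4.485496 rad
V = θ·R_c·A = 4.485496·11.0993·136.7500 = 6808.236 mm³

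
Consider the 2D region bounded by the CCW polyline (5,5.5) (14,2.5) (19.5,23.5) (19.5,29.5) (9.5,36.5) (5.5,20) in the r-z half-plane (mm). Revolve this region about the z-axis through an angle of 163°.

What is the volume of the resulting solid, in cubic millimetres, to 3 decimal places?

Volume = 11543.483 mm³

Profile (r,z), 6 vertices: (5,5.5) (14,2.5) (19.5,23.5) (19.5,29.5) (9.5,36.5) (5.5,20)
edge 0: (5,5.5)→(14,2.5)  cross = 5·2.5 − 14·5.5 = -64.5000; (r_i+r_j)·cross = 19·-64.5000 = -1225.5000
edge 1: (14,2.5)→(19.5,23.5)  cross = 14·23.5 − 19.5·2.5 = 280.2500; (r_i+r_j)·cross = 33.5·280.2500 = 9388.3750
edge 2: (19.5,23.5)→(19.5,29.5)  cross = 19.5·29.5 − 19.5·23.5 = 117.0000; (r_i+r_j)·cross = 39·117.0000 = 4563.0000
edge 3: (19.5,29.5)→(9.5,36.5)  cross = 19.5·36.5 − 9.5·29.5 = 431.5000; (r_i+r_j)·cross = 29·431.5000 = 12513.5000
edge 4: (9.5,36.5)→(5.5,20)  cross = 9.5·20 − 5.5·36.5 = -10.7500; (r_i+r_j)·cross = 15·-10.7500 = -161.2500
edge 5: (5.5,20)→(5,5.5)  cross = 5.5·5.5 − 5·20 = -69.7500; (r_i+r_j)·cross = 10.5·-69.7500 = -732.3750
Σcross = 683.7500 → A = |Σcross|/2 = 341.8750 mm²
Σ(r_i+r_j)·cross = 24345.7500 → first moment M = |Σ|/6 = 4057.6250
R_c = M/A = 4057.6250/341.8750 = 11.8687 mm
θ = 163° = 2.844887 rad
V = θ·R_c·A = 2.844887·11.8687·341.8750 = 11543.483 mm³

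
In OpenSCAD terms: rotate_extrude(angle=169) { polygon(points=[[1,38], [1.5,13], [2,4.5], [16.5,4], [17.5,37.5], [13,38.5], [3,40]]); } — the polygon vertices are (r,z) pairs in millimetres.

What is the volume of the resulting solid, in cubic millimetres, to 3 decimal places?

Profile (r,z), 7 vertices: (1,38) (1.5,13) (2,4.5) (16.5,4) (17.5,37.5) (13,38.5) (3,40)
edge 0: (1,38)→(1.5,13)  cross = 1·13 − 1.5·38 = -44.0000; (r_i+r_j)·cross = 2.5·-44.0000 = -110.0000
edge 1: (1.5,13)→(2,4.5)  cross = 1.5·4.5 − 2·13 = -19.2500; (r_i+r_j)·cross = 3.5·-19.2500 = -67.3750
edge 2: (2,4.5)→(16.5,4)  cross = 2·4 − 16.5·4.5 = -66.2500; (r_i+r_j)·cross = 18.5·-66.2500 = -1225.6250
edge 3: (16.5,4)→(17.5,37.5)  cross = 16.5·37.5 − 17.5·4 = 548.7500; (r_i+r_j)·cross = 34·548.7500 = 18657.5000
edge 4: (17.5,37.5)→(13,38.5)  cross = 17.5·38.5 − 13·37.5 = 186.2500; (r_i+r_j)·cross = 30.5·186.2500 = 5680.6250
edge 5: (13,38.5)→(3,40)  cross = 13·40 − 3·38.5 = 404.5000; (r_i+r_j)·cross = 16·404.5000 = 6472.0000
edge 6: (3,40)→(1,38)  cross = 3·38 − 1·40 = 74.0000; (r_i+r_j)·cross = 4·74.0000 = 296.0000
Σcross = 1084.0000 → A = |Σcross|/2 = 542.0000 mm²
Σ(r_i+r_j)·cross = 29703.1250 → first moment M = |Σ|/6 = 4950.5208
R_c = M/A = 4950.5208/542.0000 = 9.1338 mm
θ = 169° = 2.949606 rad
V = θ·R_c·A = 2.949606·9.1338·542.0000 = 14602.088 mm³

Volume = 14602.088 mm³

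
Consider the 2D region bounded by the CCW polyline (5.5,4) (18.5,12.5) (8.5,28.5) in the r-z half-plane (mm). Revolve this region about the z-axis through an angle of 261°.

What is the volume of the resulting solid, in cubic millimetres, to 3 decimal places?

Volume = 7229.656 mm³

Profile (r,z), 3 vertices: (5.5,4) (18.5,12.5) (8.5,28.5)
edge 0: (5.5,4)→(18.5,12.5)  cross = 5.5·12.5 − 18.5·4 = -5.2500; (r_i+r_j)·cross = 24·-5.2500 = -126.0000
edge 1: (18.5,12.5)→(8.5,28.5)  cross = 18.5·28.5 − 8.5·12.5 = 421.0000; (r_i+r_j)·cross = 27·421.0000 = 11367.0000
edge 2: (8.5,28.5)→(5.5,4)  cross = 8.5·4 − 5.5·28.5 = -122.7500; (r_i+r_j)·cross = 14·-122.7500 = -1718.5000
Σcross = 293.0000 → A = |Σcross|/2 = 146.5000 mm²
Σ(r_i+r_j)·cross = 9522.5000 → first moment M = |Σ|/6 = 1587.0833
R_c = M/A = 1587.0833/146.5000 = 10.8333 mm
θ = 261° = 4.555309 rad
V = θ·R_c·A = 4.555309·10.8333·146.5000 = 7229.656 mm³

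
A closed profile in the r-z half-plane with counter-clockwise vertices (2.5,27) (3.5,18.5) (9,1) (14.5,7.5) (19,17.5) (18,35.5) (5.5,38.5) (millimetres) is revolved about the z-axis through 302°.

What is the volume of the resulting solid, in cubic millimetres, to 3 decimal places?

Volume = 24651.973 mm³

Profile (r,z), 7 vertices: (2.5,27) (3.5,18.5) (9,1) (14.5,7.5) (19,17.5) (18,35.5) (5.5,38.5)
edge 0: (2.5,27)→(3.5,18.5)  cross = 2.5·18.5 − 3.5·27 = -48.2500; (r_i+r_j)·cross = 6·-48.2500 = -289.5000
edge 1: (3.5,18.5)→(9,1)  cross = 3.5·1 − 9·18.5 = -163.0000; (r_i+r_j)·cross = 12.5·-163.0000 = -2037.5000
edge 2: (9,1)→(14.5,7.5)  cross = 9·7.5 − 14.5·1 = 53.0000; (r_i+r_j)·cross = 23.5·53.0000 = 1245.5000
edge 3: (14.5,7.5)→(19,17.5)  cross = 14.5·17.5 − 19·7.5 = 111.2500; (r_i+r_j)·cross = 33.5·111.2500 = 3726.8750
edge 4: (19,17.5)→(18,35.5)  cross = 19·35.5 − 18·17.5 = 359.5000; (r_i+r_j)·cross = 37·359.5000 = 13301.5000
edge 5: (18,35.5)→(5.5,38.5)  cross = 18·38.5 − 5.5·35.5 = 497.7500; (r_i+r_j)·cross = 23.5·497.7500 = 11697.1250
edge 6: (5.5,38.5)→(2.5,27)  cross = 5.5·27 − 2.5·38.5 = 52.2500; (r_i+r_j)·cross = 8·52.2500 = 418.0000
Σcross = 862.5000 → A = |Σcross|/2 = 431.2500 mm²
Σ(r_i+r_j)·cross = 28062.0000 → first moment M = |Σ|/6 = 4677.0000
R_c = M/A = 4677.0000/431.2500 = 10.8452 mm
θ = 302° = 5.270894 rad
V = θ·R_c·A = 5.270894·10.8452·431.2500 = 24651.973 mm³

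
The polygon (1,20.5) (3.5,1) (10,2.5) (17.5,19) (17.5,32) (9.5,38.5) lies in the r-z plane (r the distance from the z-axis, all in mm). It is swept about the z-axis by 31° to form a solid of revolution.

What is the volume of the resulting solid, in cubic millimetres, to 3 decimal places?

Volume = 2098.651 mm³

Profile (r,z), 6 vertices: (1,20.5) (3.5,1) (10,2.5) (17.5,19) (17.5,32) (9.5,38.5)
edge 0: (1,20.5)→(3.5,1)  cross = 1·1 − 3.5·20.5 = -70.7500; (r_i+r_j)·cross = 4.5·-70.7500 = -318.3750
edge 1: (3.5,1)→(10,2.5)  cross = 3.5·2.5 − 10·1 = -1.2500; (r_i+r_j)·cross = 13.5·-1.2500 = -16.8750
edge 2: (10,2.5)→(17.5,19)  cross = 10·19 − 17.5·2.5 = 146.2500; (r_i+r_j)·cross = 27.5·146.2500 = 4021.8750
edge 3: (17.5,19)→(17.5,32)  cross = 17.5·32 − 17.5·19 = 227.5000; (r_i+r_j)·cross = 35·227.5000 = 7962.5000
edge 4: (17.5,32)→(9.5,38.5)  cross = 17.5·38.5 − 9.5·32 = 369.7500; (r_i+r_j)·cross = 27·369.7500 = 9983.2500
edge 5: (9.5,38.5)→(1,20.5)  cross = 9.5·20.5 − 1·38.5 = 156.2500; (r_i+r_j)·cross = 10.5·156.2500 = 1640.6250
Σcross = 827.7500 → A = |Σcross|/2 = 413.8750 mm²
Σ(r_i+r_j)·cross = 23273.0000 → first moment M = |Σ|/6 = 3878.8333
R_c = M/A = 3878.8333/413.8750 = 9.3720 mm
θ = 31° = 0.541052 rad
V = θ·R_c·A = 0.541052·9.3720·413.8750 = 2098.651 mm³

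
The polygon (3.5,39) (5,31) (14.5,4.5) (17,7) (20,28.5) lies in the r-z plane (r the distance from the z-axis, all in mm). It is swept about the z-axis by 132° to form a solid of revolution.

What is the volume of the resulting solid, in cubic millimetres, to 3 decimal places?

Volume = 7855.356 mm³

Profile (r,z), 5 vertices: (3.5,39) (5,31) (14.5,4.5) (17,7) (20,28.5)
edge 0: (3.5,39)→(5,31)  cross = 3.5·31 − 5·39 = -86.5000; (r_i+r_j)·cross = 8.5·-86.5000 = -735.2500
edge 1: (5,31)→(14.5,4.5)  cross = 5·4.5 − 14.5·31 = -427.0000; (r_i+r_j)·cross = 19.5·-427.0000 = -8326.5000
edge 2: (14.5,4.5)→(17,7)  cross = 14.5·7 − 17·4.5 = 25.0000; (r_i+r_j)·cross = 31.5·25.0000 = 787.5000
edge 3: (17,7)→(20,28.5)  cross = 17·28.5 − 20·7 = 344.5000; (r_i+r_j)·cross = 37·344.5000 = 12746.5000
edge 4: (20,28.5)→(3.5,39)  cross = 20·39 − 3.5·28.5 = 680.2500; (r_i+r_j)·cross = 23.5·680.2500 = 15985.8750
Σcross = 536.2500 → A = |Σcross|/2 = 268.1250 mm²
Σ(r_i+r_j)·cross = 20458.1250 → first moment M = |Σ|/6 = 3409.6875
R_c = M/A = 3409.6875/268.1250 = 12.7168 mm
θ = 132° = 2.303835 rad
V = θ·R_c·A = 2.303835·12.7168·268.1250 = 7855.356 mm³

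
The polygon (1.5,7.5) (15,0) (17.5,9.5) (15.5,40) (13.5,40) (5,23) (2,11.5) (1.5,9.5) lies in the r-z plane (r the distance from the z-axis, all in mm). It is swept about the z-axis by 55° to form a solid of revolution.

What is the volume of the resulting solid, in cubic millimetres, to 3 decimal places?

Volume = 4072.928 mm³

Profile (r,z), 8 vertices: (1.5,7.5) (15,0) (17.5,9.5) (15.5,40) (13.5,40) (5,23) (2,11.5) (1.5,9.5)
edge 0: (1.5,7.5)→(15,0)  cross = 1.5·0 − 15·7.5 = -112.5000; (r_i+r_j)·cross = 16.5·-112.5000 = -1856.2500
edge 1: (15,0)→(17.5,9.5)  cross = 15·9.5 − 17.5·0 = 142.5000; (r_i+r_j)·cross = 32.5·142.5000 = 4631.2500
edge 2: (17.5,9.5)→(15.5,40)  cross = 17.5·40 − 15.5·9.5 = 552.7500; (r_i+r_j)·cross = 33·552.7500 = 18240.7500
edge 3: (15.5,40)→(13.5,40)  cross = 15.5·40 − 13.5·40 = 80.0000; (r_i+r_j)·cross = 29·80.0000 = 2320.0000
edge 4: (13.5,40)→(5,23)  cross = 13.5·23 − 5·40 = 110.5000; (r_i+r_j)·cross = 18.5·110.5000 = 2044.2500
edge 5: (5,23)→(2,11.5)  cross = 5·11.5 − 2·23 = 11.5000; (r_i+r_j)·cross = 7·11.5000 = 80.5000
edge 6: (2,11.5)→(1.5,9.5)  cross = 2·9.5 − 1.5·11.5 = 1.7500; (r_i+r_j)·cross = 3.5·1.7500 = 6.1250
edge 7: (1.5,9.5)→(1.5,7.5)  cross = 1.5·7.5 − 1.5·9.5 = -3.0000; (r_i+r_j)·cross = 3·-3.0000 = -9.0000
Σcross = 783.5000 → A = |Σcross|/2 = 391.7500 mm²
Σ(r_i+r_j)·cross = 25457.6250 → first moment M = |Σ|/6 = 4242.9375
R_c = M/A = 4242.9375/391.7500 = 10.8307 mm
θ = 55° = 0.959931 rad
V = θ·R_c·A = 0.959931·10.8307·391.7500 = 4072.928 mm³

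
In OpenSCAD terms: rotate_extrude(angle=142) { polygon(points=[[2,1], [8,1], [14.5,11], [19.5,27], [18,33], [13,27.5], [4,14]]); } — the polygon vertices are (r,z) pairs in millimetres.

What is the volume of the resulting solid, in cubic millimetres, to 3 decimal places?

Profile (r,z), 7 vertices: (2,1) (8,1) (14.5,11) (19.5,27) (18,33) (13,27.5) (4,14)
edge 0: (2,1)→(8,1)  cross = 2·1 − 8·1 = -6.0000; (r_i+r_j)·cross = 10·-6.0000 = -60.0000
edge 1: (8,1)→(14.5,11)  cross = 8·11 − 14.5·1 = 73.5000; (r_i+r_j)·cross = 22.5·73.5000 = 1653.7500
edge 2: (14.5,11)→(19.5,27)  cross = 14.5·27 − 19.5·11 = 177.0000; (r_i+r_j)·cross = 34·177.0000 = 6018.0000
edge 3: (19.5,27)→(18,33)  cross = 19.5·33 − 18·27 = 157.5000; (r_i+r_j)·cross = 37.5·157.5000 = 5906.2500
edge 4: (18,33)→(13,27.5)  cross = 18·27.5 − 13·33 = 66.0000; (r_i+r_j)·cross = 31·66.0000 = 2046.0000
edge 5: (13,27.5)→(4,14)  cross = 13·14 − 4·27.5 = 72.0000; (r_i+r_j)·cross = 17·72.0000 = 1224.0000
edge 6: (4,14)→(2,1)  cross = 4·1 − 2·14 = -24.0000; (r_i+r_j)·cross = 6·-24.0000 = -144.0000
Σcross = 516.0000 → A = |Σcross|/2 = 258.0000 mm²
Σ(r_i+r_j)·cross = 16644.0000 → first moment M = |Σ|/6 = 2774.0000
R_c = M/A = 2774.0000/258.0000 = 10.7519 mm
θ = 142° = 2.478368 rad
V = θ·R_c·A = 2.478368·10.7519·258.0000 = 6874.992 mm³

Volume = 6874.992 mm³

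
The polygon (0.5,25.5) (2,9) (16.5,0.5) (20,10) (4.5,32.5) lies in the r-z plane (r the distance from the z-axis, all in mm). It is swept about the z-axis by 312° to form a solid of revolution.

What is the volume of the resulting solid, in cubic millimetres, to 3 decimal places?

Profile (r,z), 5 vertices: (0.5,25.5) (2,9) (16.5,0.5) (20,10) (4.5,32.5)
edge 0: (0.5,25.5)→(2,9)  cross = 0.5·9 − 2·25.5 = -46.5000; (r_i+r_j)·cross = 2.5·-46.5000 = -116.2500
edge 1: (2,9)→(16.5,0.5)  cross = 2·0.5 − 16.5·9 = -147.5000; (r_i+r_j)·cross = 18.5·-147.5000 = -2728.7500
edge 2: (16.5,0.5)→(20,10)  cross = 16.5·10 − 20·0.5 = 155.0000; (r_i+r_j)·cross = 36.5·155.0000 = 5657.5000
edge 3: (20,10)→(4.5,32.5)  cross = 20·32.5 − 4.5·10 = 605.0000; (r_i+r_j)·cross = 24.5·605.0000 = 14822.5000
edge 4: (4.5,32.5)→(0.5,25.5)  cross = 4.5·25.5 − 0.5·32.5 = 98.5000; (r_i+r_j)·cross = 5·98.5000 = 492.5000
Σcross = 664.5000 → A = |Σcross|/2 = 332.2500 mm²
Σ(r_i+r_j)·cross = 18127.5000 → first moment M = |Σ|/6 = 3021.2500
R_c = M/A = 3021.2500/332.2500 = 9.0933 mm
θ = 312° = 5.445427 rad
V = θ·R_c·A = 5.445427·9.0933·332.2500 = 16451.997 mm³

Volume = 16451.997 mm³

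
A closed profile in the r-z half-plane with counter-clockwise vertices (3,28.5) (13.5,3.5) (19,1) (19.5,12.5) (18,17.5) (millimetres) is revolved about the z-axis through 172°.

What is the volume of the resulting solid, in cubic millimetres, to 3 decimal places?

Volume = 7267.385 mm³

Profile (r,z), 5 vertices: (3,28.5) (13.5,3.5) (19,1) (19.5,12.5) (18,17.5)
edge 0: (3,28.5)→(13.5,3.5)  cross = 3·3.5 − 13.5·28.5 = -374.2500; (r_i+r_j)·cross = 16.5·-374.2500 = -6175.1250
edge 1: (13.5,3.5)→(19,1)  cross = 13.5·1 − 19·3.5 = -53.0000; (r_i+r_j)·cross = 32.5·-53.0000 = -1722.5000
edge 2: (19,1)→(19.5,12.5)  cross = 19·12.5 − 19.5·1 = 218.0000; (r_i+r_j)·cross = 38.5·218.0000 = 8393.0000
edge 3: (19.5,12.5)→(18,17.5)  cross = 19.5·17.5 − 18·12.5 = 116.2500; (r_i+r_j)·cross = 37.5·116.2500 = 4359.3750
edge 4: (18,17.5)→(3,28.5)  cross = 18·28.5 − 3·17.5 = 460.5000; (r_i+r_j)·cross = 21·460.5000 = 9670.5000
Σcross = 367.5000 → A = |Σcross|/2 = 183.7500 mm²
Σ(r_i+r_j)·cross = 14525.2500 → first moment M = |Σ|/6 = 2420.8750
R_c = M/A = 2420.8750/183.7500 = 13.1748 mm
θ = 172° = 3.001966 rad
V = θ·R_c·A = 3.001966·13.1748·183.7500 = 7267.385 mm³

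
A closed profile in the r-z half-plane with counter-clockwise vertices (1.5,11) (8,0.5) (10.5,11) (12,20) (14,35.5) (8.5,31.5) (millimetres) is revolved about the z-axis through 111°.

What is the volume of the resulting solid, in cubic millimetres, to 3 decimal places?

Profile (r,z), 6 vertices: (1.5,11) (8,0.5) (10.5,11) (12,20) (14,35.5) (8.5,31.5)
edge 0: (1.5,11)→(8,0.5)  cross = 1.5·0.5 − 8·11 = -87.2500; (r_i+r_j)·cross = 9.5·-87.2500 = -828.8750
edge 1: (8,0.5)→(10.5,11)  cross = 8·11 − 10.5·0.5 = 82.7500; (r_i+r_j)·cross = 18.5·82.7500 = 1530.8750
edge 2: (10.5,11)→(12,20)  cross = 10.5·20 − 12·11 = 78.0000; (r_i+r_j)·cross = 22.5·78.0000 = 1755.0000
edge 3: (12,20)→(14,35.5)  cross = 12·35.5 − 14·20 = 146.0000; (r_i+r_j)·cross = 26·146.0000 = 3796.0000
edge 4: (14,35.5)→(8.5,31.5)  cross = 14·31.5 − 8.5·35.5 = 139.2500; (r_i+r_j)·cross = 22.5·139.2500 = 3133.1250
edge 5: (8.5,31.5)→(1.5,11)  cross = 8.5·11 − 1.5·31.5 = 46.2500; (r_i+r_j)·cross = 10·46.2500 = 462.5000
Σcross = 405.0000 → A = |Σcross|/2 = 202.5000 mm²
Σ(r_i+r_j)·cross = 9848.6250 → first moment M = |Σ|/6 = 1641.4375
R_c = M/A = 1641.4375/202.5000 = 8.1059 mm
θ = 111° = 1.937315 rad
V = θ·R_c·A = 1.937315·8.1059·202.5000 = 3179.982 mm³

Volume = 3179.982 mm³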